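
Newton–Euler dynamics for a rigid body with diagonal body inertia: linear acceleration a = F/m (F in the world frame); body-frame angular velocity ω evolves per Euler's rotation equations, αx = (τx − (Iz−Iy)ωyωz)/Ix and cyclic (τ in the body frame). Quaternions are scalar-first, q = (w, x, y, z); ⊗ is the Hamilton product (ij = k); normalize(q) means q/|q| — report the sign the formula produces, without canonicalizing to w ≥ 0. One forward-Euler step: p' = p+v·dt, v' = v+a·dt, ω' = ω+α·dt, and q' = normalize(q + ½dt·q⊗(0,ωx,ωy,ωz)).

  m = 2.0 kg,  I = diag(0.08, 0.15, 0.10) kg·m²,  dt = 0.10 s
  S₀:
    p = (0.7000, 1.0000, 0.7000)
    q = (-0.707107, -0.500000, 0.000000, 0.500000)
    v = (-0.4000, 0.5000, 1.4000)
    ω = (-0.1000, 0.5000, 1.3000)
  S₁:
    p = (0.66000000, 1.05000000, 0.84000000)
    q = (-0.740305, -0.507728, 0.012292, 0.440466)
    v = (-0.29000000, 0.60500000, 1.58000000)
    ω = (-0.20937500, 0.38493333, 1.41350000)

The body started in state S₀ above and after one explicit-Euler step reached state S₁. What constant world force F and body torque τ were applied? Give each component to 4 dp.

F = (2.2000, 2.1000, 3.6000)
τ = (-0.1200, -0.1700, 0.1100)

rate change Δω = (-0.10937500, -0.11506667, 0.11350000)
I·α + gyro = (-0.1200, -0.1700, 0.1100)
v₁ − v₀ = (0.11000000, 0.10500000, 0.18000000)
m·(v₁−v₀)/dt = (2.2000, 2.1000, 3.6000)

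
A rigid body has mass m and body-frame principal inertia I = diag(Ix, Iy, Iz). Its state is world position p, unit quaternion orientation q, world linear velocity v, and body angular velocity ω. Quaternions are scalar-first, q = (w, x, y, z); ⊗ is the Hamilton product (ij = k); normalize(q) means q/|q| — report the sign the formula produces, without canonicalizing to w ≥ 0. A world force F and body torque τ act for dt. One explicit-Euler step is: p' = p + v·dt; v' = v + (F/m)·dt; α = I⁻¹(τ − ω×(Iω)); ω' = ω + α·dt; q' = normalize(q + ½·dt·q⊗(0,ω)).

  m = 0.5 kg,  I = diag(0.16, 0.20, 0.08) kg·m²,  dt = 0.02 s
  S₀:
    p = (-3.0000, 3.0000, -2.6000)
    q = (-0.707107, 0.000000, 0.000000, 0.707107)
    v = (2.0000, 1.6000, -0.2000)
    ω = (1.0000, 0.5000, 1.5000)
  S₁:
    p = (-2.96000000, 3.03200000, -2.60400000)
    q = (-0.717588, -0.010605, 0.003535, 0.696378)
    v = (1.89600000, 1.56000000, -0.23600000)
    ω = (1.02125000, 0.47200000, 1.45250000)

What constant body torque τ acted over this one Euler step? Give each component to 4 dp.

Δω = ω₁−ω₀ = (0.02125000, -0.02800000, -0.04750000)
τ = I·(Δω/dt) + ω₀×(Iω₀) = (0.0800, -0.1600, -0.1700)

τ = (0.0800, -0.1600, -0.1700)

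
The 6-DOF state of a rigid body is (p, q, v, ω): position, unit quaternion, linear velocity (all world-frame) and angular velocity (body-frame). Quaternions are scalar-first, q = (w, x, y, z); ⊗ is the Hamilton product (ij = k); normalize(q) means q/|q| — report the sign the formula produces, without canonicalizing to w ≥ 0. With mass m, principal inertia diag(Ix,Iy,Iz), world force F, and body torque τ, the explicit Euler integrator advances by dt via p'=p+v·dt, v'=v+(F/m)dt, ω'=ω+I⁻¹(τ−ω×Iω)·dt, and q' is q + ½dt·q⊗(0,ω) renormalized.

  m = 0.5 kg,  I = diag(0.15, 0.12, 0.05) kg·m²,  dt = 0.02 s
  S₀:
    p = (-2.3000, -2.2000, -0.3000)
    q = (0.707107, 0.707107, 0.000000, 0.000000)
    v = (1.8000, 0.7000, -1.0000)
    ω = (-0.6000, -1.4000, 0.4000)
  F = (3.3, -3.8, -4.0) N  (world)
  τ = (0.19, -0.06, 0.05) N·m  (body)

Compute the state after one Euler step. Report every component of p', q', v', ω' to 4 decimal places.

p + v·dt = (-2.2640, -2.1860, -0.3200)
new velocity v' = (1.9320, 0.5480, -1.1600)
precession coupling ω×(Iω) = (0.0392, -0.0240, -0.0252)
angular accel α = (1.0053, -0.3000, 1.5040)
ω' = ω + α·dt = (-0.5799, -1.4060, 0.4301)
2q̇ = q⊗(0,ω) = (0.4242642, -0.4242642, -1.2727926, -0.7071070)
q' = normalize(q + ½dt·q⊗(0,ω)) = (0.7113, 0.7028, -0.0127, -0.0071)

p' = (-2.2640, -2.1860, -0.3200)
q' = (0.7113, 0.7028, -0.0127, -0.0071)
v' = (1.9320, 0.5480, -1.1600)
ω' = (-0.5799, -1.4060, 0.4301)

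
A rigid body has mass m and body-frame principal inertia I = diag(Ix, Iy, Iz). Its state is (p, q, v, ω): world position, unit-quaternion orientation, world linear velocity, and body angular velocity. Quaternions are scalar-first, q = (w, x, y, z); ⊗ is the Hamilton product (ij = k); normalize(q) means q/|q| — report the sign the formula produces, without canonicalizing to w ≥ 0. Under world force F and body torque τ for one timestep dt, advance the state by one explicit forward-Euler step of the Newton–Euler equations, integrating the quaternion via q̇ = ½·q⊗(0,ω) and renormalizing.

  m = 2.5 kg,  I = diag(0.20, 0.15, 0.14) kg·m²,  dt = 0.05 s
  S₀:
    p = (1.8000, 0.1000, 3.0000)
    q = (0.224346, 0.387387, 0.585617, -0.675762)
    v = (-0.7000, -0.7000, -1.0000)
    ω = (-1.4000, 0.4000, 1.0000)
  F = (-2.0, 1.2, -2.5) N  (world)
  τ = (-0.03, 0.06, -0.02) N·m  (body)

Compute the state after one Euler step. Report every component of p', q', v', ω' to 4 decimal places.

p' = (1.7650, 0.0650, 2.9500)
q' = (0.2487, 0.4005, 0.6012, -0.6452)
v' = (-0.7400, -0.6760, -1.0500)
ω' = (-1.4065, 0.4480, 0.9829)

new position p' = (1.7650, 0.0650, 2.9500)
new velocity v' = (-0.7400, -0.6760, -1.0500)
precession coupling ω×(Iω) = (-0.0040, -0.0840, 0.0280)
α = I⁻¹(τ − ω×Iω) = (-0.1300, 0.9600, -0.3429)
ω + α·dt = (-1.4065, 0.4480, 0.9829)
2q̇ = q⊗(0,ω) = (0.9838570, 0.5418374, 0.6484182, 1.1991646)
q + ½dt·q⊗(0,ω), renormalized = (0.2487, 0.4005, 0.6012, -0.6452)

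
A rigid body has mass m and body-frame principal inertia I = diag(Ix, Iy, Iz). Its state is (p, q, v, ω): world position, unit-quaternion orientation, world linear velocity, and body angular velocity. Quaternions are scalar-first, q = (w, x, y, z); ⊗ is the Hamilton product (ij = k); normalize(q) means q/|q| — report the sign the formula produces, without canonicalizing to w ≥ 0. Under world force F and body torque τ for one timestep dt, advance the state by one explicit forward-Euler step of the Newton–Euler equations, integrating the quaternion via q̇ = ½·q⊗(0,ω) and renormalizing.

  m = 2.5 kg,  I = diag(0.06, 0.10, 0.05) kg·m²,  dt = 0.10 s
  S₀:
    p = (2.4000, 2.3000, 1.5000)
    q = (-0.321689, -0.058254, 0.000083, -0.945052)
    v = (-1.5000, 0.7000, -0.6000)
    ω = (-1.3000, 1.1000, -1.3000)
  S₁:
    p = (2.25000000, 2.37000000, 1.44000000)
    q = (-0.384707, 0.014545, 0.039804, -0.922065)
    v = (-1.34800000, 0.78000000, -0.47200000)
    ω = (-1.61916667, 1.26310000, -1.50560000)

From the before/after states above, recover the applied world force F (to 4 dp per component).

F = (3.8000, 2.0000, 3.2000)

Δv = v₁−v₀ = (0.15200000, 0.08000000, 0.12800000)
m·(v₁−v₀)/dt = (3.8000, 2.0000, 3.2000)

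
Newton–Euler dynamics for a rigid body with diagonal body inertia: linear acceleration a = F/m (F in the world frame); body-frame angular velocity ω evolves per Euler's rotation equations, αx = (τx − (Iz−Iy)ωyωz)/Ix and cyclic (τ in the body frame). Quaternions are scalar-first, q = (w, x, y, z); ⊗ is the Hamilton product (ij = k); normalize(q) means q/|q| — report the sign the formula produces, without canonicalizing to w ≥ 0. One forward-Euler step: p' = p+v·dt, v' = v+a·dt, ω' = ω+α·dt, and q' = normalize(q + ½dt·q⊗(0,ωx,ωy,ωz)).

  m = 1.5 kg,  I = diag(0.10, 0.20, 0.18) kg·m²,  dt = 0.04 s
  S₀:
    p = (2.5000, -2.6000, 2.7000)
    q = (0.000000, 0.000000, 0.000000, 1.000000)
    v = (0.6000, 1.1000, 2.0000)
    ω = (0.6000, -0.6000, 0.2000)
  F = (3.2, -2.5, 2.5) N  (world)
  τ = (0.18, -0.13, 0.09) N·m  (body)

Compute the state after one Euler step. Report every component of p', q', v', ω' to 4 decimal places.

precession coupling ω×(Iω) = (0.0024, -0.0096, -0.0360)
α = I⁻¹(τ − ω×Iω) = (1.7760, -0.6020, 0.7000)
new body rate ω' = (0.6710, -0.6241, 0.2280)
Hamilton product q⊗(0,ω) = (-0.2000000, 0.6000000, 0.6000000, 0.0000000)
q' = normalize(q + ½dt·q⊗(0,ω)) = (-0.0040, 0.0120, 0.0120, 0.9998)
p' = p + v·dt = (2.5240, -2.5560, 2.7800)
v' = v + a·dt = (0.6853, 1.0333, 2.0667)

p' = (2.5240, -2.5560, 2.7800)
q' = (-0.0040, 0.0120, 0.0120, 0.9998)
v' = (0.6853, 1.0333, 2.0667)
ω' = (0.6710, -0.6241, 0.2280)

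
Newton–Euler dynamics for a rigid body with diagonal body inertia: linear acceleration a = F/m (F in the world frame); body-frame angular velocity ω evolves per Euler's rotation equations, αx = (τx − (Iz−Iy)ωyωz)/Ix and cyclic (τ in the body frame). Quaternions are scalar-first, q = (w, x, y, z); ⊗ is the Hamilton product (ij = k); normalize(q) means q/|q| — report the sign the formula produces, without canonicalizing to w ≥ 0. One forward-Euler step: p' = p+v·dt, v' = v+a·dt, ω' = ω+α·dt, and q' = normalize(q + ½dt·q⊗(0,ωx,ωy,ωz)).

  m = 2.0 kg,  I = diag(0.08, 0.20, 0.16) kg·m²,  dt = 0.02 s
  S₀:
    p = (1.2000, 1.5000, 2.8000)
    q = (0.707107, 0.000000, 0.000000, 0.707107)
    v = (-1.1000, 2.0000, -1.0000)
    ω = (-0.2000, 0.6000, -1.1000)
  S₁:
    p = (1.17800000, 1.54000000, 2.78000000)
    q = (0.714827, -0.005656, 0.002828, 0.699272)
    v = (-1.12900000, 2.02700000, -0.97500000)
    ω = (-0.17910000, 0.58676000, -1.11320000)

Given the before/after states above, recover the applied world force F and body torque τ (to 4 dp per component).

rate change Δω = (0.02090000, -0.01324000, -0.01320000)
ω₀×(Iω₀) = (0.0264, -0.0176, -0.0144)
I·α + gyro = (0.1100, -0.1500, -0.1200)
velocity change Δv = (-0.02900000, 0.02700000, 0.02500000)
applied force F = (-2.9000, 2.7000, 2.5000)

F = (-2.9000, 2.7000, 2.5000)
τ = (0.1100, -0.1500, -0.1200)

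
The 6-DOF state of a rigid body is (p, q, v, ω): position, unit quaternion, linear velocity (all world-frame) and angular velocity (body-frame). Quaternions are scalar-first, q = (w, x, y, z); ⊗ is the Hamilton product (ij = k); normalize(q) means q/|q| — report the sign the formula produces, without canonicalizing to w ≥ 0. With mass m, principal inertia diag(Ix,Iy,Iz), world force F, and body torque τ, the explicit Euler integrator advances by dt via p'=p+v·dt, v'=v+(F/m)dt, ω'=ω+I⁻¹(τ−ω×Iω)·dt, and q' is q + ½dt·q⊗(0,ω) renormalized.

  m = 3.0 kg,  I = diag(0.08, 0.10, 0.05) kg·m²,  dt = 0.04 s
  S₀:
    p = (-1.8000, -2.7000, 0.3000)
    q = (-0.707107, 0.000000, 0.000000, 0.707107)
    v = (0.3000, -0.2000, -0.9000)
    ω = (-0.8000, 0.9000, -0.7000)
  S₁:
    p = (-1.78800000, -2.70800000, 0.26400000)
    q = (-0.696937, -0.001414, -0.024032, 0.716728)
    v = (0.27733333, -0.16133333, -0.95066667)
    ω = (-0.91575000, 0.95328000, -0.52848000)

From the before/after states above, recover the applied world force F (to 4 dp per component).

F = (-1.7000, 2.9000, -3.8000)

Δv = v₁−v₀ = (-0.02266667, 0.03866667, -0.05066667)
applied force F = (-1.7000, 2.9000, -3.8000)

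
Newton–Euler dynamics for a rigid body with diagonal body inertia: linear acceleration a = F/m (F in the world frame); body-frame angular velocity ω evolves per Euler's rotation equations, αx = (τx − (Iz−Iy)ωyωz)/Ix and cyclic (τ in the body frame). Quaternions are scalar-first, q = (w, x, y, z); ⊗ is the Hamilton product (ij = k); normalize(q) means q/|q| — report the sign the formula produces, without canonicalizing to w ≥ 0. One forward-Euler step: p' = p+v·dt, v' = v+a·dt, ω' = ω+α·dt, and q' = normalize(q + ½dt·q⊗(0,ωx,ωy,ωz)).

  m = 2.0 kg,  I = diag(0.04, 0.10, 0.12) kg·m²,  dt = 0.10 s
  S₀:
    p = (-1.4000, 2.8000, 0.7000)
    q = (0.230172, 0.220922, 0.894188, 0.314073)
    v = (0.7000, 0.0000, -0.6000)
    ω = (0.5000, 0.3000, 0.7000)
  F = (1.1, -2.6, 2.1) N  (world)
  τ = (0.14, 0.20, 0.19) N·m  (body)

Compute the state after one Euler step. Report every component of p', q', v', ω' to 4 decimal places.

a = (0.5500, -1.3000, 1.0500)
p' = p + v·dt = (-1.3300, 2.8000, 0.6400)
new velocity v' = (0.7550, -0.1300, -0.4950)
precession coupling ω×(Iω) = (0.0042, -0.0280, 0.0090)
(τ − ω×Iω)/I = (3.3950, 2.2800, 1.5083)
new body rate ω' = (0.8395, 0.5280, 0.8508)
Hamilton product q⊗(0,ω) = (-0.5985685, 0.6467957, 0.0714427, -0.2196970)
q + ½dt·q⊗(0,ω), renormalized = (0.2000, 0.2530, 0.8968, 0.3028)

p' = (-1.3300, 2.8000, 0.6400)
q' = (0.2000, 0.2530, 0.8968, 0.3028)
v' = (0.7550, -0.1300, -0.4950)
ω' = (0.8395, 0.5280, 0.8508)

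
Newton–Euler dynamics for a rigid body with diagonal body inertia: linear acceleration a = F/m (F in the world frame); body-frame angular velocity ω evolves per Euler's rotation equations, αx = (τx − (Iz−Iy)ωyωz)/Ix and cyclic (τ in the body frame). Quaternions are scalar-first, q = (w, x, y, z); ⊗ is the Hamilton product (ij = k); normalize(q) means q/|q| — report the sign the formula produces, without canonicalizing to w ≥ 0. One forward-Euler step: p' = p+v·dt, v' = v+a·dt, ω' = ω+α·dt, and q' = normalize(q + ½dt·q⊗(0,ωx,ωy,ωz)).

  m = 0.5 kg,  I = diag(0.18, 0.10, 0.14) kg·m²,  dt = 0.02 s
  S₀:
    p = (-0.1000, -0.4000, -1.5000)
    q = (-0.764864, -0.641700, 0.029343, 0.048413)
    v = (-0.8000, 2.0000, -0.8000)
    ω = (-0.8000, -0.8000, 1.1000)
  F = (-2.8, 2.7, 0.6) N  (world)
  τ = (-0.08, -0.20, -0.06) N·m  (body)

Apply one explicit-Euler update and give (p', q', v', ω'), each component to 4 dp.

a = (-5.6000, 5.4000, 1.2000)
p' = p + v·dt = (-0.1160, -0.3600, -1.5160)
v + (F/m)dt = (-0.9120, 2.1080, -0.7760)
angular accel α = (-0.2489, -1.6480, -0.0629)
ω' = ω + α·dt = (-0.8050, -0.8330, 1.0987)
Hamilton product q⊗(0,ω) = (-0.5431399, 0.6828989, 1.2790308, -0.3045160)
q + ½dt·q⊗(0,ω), renormalized = (-0.7702, -0.6348, 0.0421, 0.0454)

p' = (-0.1160, -0.3600, -1.5160)
q' = (-0.7702, -0.6348, 0.0421, 0.0454)
v' = (-0.9120, 2.1080, -0.7760)
ω' = (-0.8050, -0.8330, 1.0987)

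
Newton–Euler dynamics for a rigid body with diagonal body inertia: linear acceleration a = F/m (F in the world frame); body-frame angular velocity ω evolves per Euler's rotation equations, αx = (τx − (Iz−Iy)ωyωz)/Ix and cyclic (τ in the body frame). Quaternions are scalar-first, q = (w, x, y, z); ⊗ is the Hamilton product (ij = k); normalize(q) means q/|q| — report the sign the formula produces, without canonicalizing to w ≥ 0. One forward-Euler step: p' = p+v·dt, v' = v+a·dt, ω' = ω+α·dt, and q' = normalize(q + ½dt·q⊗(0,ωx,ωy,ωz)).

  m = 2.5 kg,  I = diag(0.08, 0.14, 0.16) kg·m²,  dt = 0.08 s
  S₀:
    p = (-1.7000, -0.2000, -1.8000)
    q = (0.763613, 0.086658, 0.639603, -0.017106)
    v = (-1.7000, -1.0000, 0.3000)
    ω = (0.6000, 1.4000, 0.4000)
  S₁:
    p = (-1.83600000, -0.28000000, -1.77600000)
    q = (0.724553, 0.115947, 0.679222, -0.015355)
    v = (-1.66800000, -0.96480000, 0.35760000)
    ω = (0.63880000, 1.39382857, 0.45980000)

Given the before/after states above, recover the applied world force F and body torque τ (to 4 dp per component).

F = (1.0000, 1.1000, 1.8000)
τ = (0.0500, -0.0300, 0.1700)

velocity change Δv = (0.03200000, 0.03520000, 0.05760000)
F = m·Δv/dt = (1.0000, 1.1000, 1.8000)
Δω = ω₁−ω₀ = (0.03880000, -0.00617143, 0.05980000)
precession coupling = (0.0112, -0.0192, 0.0504)
applied torque τ = (0.0500, -0.0300, 0.1700)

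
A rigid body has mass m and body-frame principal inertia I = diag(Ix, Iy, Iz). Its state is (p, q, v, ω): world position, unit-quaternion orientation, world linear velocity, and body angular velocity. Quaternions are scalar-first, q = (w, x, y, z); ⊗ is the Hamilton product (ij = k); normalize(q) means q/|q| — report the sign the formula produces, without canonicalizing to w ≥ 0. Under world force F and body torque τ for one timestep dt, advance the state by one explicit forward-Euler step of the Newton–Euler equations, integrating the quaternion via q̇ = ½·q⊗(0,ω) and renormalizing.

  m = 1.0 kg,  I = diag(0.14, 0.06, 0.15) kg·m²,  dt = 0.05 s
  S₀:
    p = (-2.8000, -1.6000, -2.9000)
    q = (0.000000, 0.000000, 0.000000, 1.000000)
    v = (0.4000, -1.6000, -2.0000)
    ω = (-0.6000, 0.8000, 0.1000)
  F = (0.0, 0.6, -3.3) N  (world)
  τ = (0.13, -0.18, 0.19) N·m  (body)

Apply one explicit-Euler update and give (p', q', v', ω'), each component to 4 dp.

p' = (-2.7800, -1.6800, -3.0000)
q' = (-0.0025, -0.0200, -0.0150, 0.9997)
v' = (0.4000, -1.5700, -2.1650)
ω' = (-0.5561, 0.6495, 0.1505)

a = F/m = (0.0000, 0.6000, -3.3000)
p + v·dt = (-2.7800, -1.6800, -3.0000)
new velocity v' = (0.4000, -1.5700, -2.1650)
ω×(Iω) gyroscopic = (0.0072, 0.0006, 0.0384)
α = I⁻¹(τ − ω×Iω) = (0.8771, -3.0100, 1.0107)
ω + α·dt = (-0.5561, 0.6495, 0.1505)
Hamilton product q⊗(0,ω) = (-0.1000000, -0.8000000, -0.6000000, 0.0000000)
q + ½dt·q⊗(0,ω), renormalized = (-0.0025, -0.0200, -0.0150, 0.9997)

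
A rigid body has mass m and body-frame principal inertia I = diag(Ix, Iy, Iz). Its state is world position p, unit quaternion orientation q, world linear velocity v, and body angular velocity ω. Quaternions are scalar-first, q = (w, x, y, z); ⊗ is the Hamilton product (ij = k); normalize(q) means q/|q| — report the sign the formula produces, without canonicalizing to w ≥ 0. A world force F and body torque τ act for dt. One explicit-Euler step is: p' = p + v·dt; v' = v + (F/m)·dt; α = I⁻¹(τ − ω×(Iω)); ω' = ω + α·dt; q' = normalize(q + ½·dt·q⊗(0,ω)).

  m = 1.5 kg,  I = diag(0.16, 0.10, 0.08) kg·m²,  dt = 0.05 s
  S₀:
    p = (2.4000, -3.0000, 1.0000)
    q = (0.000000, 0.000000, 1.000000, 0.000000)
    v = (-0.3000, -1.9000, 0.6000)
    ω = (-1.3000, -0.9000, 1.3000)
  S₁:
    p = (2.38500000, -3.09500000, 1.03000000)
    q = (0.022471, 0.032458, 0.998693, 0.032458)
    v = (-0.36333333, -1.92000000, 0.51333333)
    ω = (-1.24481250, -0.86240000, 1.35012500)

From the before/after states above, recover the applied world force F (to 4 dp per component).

v₁ − v₀ = (-0.06333333, -0.02000000, -0.08666667)
applied force F = (-1.9000, -0.6000, -2.6000)

F = (-1.9000, -0.6000, -2.6000)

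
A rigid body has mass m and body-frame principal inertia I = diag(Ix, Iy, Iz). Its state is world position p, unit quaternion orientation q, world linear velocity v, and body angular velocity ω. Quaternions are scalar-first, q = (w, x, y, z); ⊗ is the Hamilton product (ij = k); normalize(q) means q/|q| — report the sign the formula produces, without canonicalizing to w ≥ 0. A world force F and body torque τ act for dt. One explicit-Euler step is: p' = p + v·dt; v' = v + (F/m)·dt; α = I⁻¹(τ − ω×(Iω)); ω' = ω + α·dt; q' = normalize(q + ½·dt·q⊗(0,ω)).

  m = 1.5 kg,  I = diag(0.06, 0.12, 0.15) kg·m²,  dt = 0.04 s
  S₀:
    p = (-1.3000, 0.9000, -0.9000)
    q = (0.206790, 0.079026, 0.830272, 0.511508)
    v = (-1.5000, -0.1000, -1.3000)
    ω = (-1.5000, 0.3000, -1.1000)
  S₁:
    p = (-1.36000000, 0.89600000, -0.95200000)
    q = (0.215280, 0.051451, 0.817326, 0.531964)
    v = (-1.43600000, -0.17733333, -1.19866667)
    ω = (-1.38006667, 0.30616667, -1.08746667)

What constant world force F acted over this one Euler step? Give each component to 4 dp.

velocity change Δv = (0.06400000, -0.07733333, 0.10133333)
applied force F = (2.4000, -2.9000, 3.8000)

F = (2.4000, -2.9000, 3.8000)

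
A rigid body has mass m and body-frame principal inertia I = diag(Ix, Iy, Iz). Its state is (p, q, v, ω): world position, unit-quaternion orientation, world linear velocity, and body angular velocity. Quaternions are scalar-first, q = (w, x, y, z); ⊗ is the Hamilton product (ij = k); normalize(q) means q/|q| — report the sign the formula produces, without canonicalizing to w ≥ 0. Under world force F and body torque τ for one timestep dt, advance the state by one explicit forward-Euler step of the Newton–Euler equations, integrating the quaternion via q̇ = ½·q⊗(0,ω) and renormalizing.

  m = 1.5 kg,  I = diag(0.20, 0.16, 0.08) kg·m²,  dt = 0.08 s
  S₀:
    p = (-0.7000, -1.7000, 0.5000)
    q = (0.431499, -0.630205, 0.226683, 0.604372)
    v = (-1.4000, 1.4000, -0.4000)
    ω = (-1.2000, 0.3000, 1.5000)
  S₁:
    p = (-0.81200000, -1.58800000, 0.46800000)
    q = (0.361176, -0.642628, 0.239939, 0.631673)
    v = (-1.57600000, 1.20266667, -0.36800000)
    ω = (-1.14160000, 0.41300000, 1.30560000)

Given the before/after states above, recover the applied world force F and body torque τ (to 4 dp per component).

Δv = v₁−v₀ = (-0.17600000, -0.19733333, 0.03200000)
F = m·Δv/dt = (-3.3000, -3.7000, 0.6000)
rate change Δω = (0.05840000, 0.11300000, -0.19440000)
applied torque τ = (0.1100, 0.0100, -0.1800)

F = (-3.3000, -3.7000, 0.6000)
τ = (0.1100, 0.0100, -0.1800)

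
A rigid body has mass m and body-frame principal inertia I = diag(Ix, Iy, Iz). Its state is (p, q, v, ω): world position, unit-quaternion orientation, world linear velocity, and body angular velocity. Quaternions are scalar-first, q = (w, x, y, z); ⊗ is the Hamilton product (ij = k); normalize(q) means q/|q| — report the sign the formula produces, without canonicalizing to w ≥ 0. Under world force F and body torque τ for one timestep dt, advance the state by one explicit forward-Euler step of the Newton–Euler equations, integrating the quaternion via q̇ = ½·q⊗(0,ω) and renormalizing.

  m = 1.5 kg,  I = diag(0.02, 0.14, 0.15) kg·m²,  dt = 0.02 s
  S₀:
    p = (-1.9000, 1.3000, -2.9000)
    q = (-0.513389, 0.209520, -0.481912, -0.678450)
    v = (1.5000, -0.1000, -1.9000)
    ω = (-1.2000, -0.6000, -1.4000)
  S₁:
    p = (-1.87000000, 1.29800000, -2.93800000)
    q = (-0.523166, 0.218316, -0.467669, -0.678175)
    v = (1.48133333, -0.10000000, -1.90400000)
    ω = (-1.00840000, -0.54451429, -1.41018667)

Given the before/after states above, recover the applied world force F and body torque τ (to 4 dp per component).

F = (-1.4000, 0.0000, -0.3000)
τ = (0.2000, 0.1700, 0.0100)

Δv = v₁−v₀ = (-0.01866667, 0.00000000, -0.00400000)
F = m·Δv/dt = (-1.4000, 0.0000, -0.3000)
Δω = ω₁−ω₀ = (0.19160000, 0.05548571, -0.01018667)
applied torque τ = (0.2000, 0.1700, 0.0100)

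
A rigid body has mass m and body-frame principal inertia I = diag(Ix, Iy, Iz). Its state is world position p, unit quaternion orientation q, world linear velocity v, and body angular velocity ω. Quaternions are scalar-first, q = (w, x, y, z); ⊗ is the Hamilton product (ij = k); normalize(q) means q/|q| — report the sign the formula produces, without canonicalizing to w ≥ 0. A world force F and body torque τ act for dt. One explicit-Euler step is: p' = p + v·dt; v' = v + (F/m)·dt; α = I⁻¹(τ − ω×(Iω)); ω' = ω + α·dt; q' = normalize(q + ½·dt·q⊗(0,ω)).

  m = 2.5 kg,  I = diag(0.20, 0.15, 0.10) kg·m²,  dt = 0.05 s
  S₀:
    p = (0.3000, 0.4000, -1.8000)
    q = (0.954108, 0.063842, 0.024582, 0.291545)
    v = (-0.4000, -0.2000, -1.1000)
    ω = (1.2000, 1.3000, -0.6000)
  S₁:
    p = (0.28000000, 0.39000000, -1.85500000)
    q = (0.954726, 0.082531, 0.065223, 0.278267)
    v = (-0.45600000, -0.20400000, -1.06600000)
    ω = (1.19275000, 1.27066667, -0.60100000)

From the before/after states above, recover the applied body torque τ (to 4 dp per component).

τ = (0.0100, -0.1600, -0.0800)

rate change Δω = (-0.00725000, -0.02933333, -0.00100000)
τ = I·(Δω/dt) + ω₀×(Iω₀) = (0.0100, -0.1600, -0.0800)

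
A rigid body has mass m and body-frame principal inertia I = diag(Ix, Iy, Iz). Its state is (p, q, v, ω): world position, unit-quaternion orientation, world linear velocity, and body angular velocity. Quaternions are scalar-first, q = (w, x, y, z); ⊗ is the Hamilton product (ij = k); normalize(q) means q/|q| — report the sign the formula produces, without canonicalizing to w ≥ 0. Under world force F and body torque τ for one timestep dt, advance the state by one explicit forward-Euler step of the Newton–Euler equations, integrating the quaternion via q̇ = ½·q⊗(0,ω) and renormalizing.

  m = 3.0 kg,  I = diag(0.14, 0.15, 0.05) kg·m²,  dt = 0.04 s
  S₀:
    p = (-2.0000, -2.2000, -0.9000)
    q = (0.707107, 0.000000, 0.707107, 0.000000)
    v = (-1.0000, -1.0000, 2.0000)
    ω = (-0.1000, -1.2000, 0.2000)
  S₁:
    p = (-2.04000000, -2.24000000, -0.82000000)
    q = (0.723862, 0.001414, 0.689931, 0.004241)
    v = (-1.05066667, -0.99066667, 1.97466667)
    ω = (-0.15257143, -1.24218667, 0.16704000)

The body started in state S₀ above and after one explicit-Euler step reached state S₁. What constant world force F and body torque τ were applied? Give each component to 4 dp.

Δv = v₁−v₀ = (-0.05066667, 0.00933333, -0.02533333)
F = m·Δv/dt = (-3.8000, 0.7000, -1.9000)
ω₁ − ω₀ = (-0.05257143, -0.04218667, -0.03296000)
precession coupling = (0.0240, -0.0018, 0.0012)
applied torque τ = (-0.1600, -0.1600, -0.0400)

F = (-3.8000, 0.7000, -1.9000)
τ = (-0.1600, -0.1600, -0.0400)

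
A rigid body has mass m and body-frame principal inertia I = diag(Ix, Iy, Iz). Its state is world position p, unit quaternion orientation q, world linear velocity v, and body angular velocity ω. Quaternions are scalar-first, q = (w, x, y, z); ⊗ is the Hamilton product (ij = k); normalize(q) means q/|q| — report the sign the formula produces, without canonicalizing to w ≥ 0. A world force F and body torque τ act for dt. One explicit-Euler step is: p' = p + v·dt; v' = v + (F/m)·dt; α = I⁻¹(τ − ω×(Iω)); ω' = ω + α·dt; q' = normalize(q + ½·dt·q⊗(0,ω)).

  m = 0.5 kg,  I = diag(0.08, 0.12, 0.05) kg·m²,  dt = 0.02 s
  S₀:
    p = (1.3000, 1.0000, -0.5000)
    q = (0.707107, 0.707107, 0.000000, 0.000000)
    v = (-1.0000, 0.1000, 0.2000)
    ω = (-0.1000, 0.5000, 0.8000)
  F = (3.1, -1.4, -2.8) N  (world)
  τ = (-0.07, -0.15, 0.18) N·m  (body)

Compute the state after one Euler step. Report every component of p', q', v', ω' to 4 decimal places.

p' = (1.2800, 1.0020, -0.4960)
q' = (0.7078, 0.7064, -0.0021, 0.0092)
v' = (-0.8760, 0.0440, 0.0880)
ω' = (-0.1105, 0.4754, 0.8728)

ω×(Iω) gyroscopic = (-0.0280, -0.0024, -0.0020)
α = I⁻¹(τ − ω×Iω) = (-0.5250, -1.2300, 3.6400)
ω' = ω + α·dt = (-0.1105, 0.4754, 0.8728)
Hamilton product q⊗(0,ω) = (0.0707107, -0.0707107, -0.2121321, 0.9192391)
q' = normalize(q + ½dt·q⊗(0,ω)) = (0.7078, 0.7064, -0.0021, 0.0092)
new position p' = (1.2800, 1.0020, -0.4960)
v' = v + a·dt = (-0.8760, 0.0440, 0.0880)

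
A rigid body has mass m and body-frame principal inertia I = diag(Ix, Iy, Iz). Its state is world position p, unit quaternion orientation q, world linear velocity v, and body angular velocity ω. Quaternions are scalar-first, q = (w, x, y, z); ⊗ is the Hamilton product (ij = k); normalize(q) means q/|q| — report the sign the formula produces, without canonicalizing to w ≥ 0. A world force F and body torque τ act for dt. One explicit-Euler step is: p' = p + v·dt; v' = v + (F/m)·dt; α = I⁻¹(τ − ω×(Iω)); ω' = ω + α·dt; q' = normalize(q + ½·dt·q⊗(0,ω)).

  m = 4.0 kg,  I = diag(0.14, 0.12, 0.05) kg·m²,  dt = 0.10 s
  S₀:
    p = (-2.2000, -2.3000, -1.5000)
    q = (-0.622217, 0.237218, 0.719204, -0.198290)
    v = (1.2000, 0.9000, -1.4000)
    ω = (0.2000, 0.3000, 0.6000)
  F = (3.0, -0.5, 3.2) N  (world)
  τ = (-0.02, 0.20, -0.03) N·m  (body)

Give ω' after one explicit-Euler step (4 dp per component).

precession coupling ω×(Iω) = (-0.0126, 0.0108, -0.0012)
angular accel α = (-0.0529, 1.5767, -0.5760)
ω' = ω + α·dt = (0.1947, 0.4577, 0.5424)

ω' = (0.1947, 0.4577, 0.5424)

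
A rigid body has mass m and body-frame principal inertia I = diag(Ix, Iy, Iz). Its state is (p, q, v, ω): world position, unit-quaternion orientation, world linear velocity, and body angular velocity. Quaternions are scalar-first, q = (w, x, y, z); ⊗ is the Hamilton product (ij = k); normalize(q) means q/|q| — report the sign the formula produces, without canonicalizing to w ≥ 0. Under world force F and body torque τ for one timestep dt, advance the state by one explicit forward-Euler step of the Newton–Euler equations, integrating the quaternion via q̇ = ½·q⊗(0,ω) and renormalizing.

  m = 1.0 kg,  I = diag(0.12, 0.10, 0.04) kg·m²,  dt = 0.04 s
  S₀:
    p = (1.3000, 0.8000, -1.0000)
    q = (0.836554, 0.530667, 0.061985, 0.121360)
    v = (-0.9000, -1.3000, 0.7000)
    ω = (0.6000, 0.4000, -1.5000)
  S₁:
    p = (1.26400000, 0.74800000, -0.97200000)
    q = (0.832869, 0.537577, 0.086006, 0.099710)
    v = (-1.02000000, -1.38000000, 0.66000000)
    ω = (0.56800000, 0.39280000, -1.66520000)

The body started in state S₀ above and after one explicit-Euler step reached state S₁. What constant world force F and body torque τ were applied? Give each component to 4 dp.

F = (-3.0000, -2.0000, -1.0000)
τ = (-0.0600, -0.0900, -0.1700)

Δω = ω₁−ω₀ = (-0.03200000, -0.00720000, -0.16520000)
precession coupling = (0.0360, -0.0720, -0.0048)
τ = I·(Δω/dt) + ω₀×(Iω₀) = (-0.0600, -0.0900, -0.1700)
v₁ − v₀ = (-0.12000000, -0.08000000, -0.04000000)
applied force F = (-3.0000, -2.0000, -1.0000)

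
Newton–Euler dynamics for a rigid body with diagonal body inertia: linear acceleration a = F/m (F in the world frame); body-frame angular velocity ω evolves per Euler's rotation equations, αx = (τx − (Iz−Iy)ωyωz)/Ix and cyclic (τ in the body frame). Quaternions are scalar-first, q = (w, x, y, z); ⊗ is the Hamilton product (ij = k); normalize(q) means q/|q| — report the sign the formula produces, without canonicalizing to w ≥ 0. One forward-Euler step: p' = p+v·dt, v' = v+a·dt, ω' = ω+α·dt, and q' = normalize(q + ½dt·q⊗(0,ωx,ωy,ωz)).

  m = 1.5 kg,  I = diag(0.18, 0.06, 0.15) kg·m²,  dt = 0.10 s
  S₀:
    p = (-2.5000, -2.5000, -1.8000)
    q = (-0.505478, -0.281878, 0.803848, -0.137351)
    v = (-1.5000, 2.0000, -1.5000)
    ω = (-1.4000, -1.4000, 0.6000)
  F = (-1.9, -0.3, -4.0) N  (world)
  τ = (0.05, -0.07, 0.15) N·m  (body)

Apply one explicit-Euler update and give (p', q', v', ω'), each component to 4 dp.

p' = (-2.6500, -2.3000, -1.9500)
q' = (-0.4624, -0.2308, 0.8528, -0.0761)
v' = (-1.6267, 1.9800, -1.7667)
ω' = (-1.3302, -1.4747, 0.8568)

a = F/m = (-1.2667, -0.2000, -2.6667)
p' = p + v·dt = (-2.6500, -2.3000, -1.9500)
v' = v + a·dt = (-1.6267, 1.9800, -1.7667)
α = I⁻¹(τ − ω×Iω) = (0.6978, -0.7467, 2.5680)
ω + α·dt = (-1.3302, -1.4747, 0.8568)
q⊗(0,ω) = (0.8131686, 0.9976866, 1.0690874, 1.2167296)
q' = normalize(q + ½dt·q⊗(0,ω)) = (-0.4624, -0.2308, 0.8528, -0.0761)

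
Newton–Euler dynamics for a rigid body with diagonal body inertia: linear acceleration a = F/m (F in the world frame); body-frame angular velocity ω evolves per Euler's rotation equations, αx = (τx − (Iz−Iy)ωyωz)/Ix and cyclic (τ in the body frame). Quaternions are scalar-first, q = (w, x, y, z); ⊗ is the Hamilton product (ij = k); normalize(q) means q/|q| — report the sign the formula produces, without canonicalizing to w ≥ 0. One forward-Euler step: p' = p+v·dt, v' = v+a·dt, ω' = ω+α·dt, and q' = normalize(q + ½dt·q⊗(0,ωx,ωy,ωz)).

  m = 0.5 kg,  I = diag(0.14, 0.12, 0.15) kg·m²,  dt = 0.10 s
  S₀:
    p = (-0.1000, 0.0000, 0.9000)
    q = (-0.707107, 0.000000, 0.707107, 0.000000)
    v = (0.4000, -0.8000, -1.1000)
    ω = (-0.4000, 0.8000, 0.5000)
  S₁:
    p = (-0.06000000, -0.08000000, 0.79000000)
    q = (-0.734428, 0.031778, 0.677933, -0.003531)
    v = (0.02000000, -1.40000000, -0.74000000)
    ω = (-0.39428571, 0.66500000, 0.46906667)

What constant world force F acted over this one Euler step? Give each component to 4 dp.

F = (-1.9000, -3.0000, 1.8000)

Δv = v₁−v₀ = (-0.38000000, -0.60000000, 0.36000000)
F = m·Δv/dt = (-1.9000, -3.0000, 1.8000)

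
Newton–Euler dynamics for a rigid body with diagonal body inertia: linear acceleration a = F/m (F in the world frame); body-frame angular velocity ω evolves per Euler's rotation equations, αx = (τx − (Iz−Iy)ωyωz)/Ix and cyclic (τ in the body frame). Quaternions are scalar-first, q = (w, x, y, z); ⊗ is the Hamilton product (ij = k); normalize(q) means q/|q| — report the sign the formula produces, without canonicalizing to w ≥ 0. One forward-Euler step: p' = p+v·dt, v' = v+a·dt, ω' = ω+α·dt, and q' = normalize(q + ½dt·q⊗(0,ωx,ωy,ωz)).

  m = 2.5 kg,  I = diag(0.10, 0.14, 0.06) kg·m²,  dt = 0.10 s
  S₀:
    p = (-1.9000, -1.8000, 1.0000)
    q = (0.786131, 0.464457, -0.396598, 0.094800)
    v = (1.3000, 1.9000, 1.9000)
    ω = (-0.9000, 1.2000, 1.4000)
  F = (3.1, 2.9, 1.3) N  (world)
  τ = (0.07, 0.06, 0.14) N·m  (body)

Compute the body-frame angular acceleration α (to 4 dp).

precession coupling ω×(Iω) = (-0.1344, -0.0504, -0.0432)
angular accel α = (2.0440, 0.7886, 3.0533)

α = (2.0440, 0.7886, 3.0533)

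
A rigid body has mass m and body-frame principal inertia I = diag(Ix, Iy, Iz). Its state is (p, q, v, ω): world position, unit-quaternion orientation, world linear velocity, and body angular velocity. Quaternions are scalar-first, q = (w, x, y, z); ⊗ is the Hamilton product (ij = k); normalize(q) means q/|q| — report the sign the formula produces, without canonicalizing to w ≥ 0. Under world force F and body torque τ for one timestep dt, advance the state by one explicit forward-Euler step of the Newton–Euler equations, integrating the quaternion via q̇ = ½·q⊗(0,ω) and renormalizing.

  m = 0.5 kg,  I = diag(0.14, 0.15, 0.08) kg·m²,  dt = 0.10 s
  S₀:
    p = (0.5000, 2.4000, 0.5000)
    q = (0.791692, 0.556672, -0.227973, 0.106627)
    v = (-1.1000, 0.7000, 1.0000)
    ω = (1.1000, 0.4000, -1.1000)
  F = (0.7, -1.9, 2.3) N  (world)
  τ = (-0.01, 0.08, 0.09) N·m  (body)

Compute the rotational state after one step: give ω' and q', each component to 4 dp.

ω' = (1.0709, 0.5017, -0.9930)
q' = (0.7690, 0.6087, -0.1751, 0.0865)

ω×(Iω) gyroscopic = (0.0308, -0.0726, 0.0044)
angular accel α = (-0.2914, 1.0173, 1.0700)
new body rate ω' = (1.0709, 0.5017, -0.9930)
q⊗(0,ω) = (-0.4038603, 1.0789807, 1.0463057, -0.3974221)
updated quaternion q' = (0.7690, 0.6087, -0.1751, 0.0865)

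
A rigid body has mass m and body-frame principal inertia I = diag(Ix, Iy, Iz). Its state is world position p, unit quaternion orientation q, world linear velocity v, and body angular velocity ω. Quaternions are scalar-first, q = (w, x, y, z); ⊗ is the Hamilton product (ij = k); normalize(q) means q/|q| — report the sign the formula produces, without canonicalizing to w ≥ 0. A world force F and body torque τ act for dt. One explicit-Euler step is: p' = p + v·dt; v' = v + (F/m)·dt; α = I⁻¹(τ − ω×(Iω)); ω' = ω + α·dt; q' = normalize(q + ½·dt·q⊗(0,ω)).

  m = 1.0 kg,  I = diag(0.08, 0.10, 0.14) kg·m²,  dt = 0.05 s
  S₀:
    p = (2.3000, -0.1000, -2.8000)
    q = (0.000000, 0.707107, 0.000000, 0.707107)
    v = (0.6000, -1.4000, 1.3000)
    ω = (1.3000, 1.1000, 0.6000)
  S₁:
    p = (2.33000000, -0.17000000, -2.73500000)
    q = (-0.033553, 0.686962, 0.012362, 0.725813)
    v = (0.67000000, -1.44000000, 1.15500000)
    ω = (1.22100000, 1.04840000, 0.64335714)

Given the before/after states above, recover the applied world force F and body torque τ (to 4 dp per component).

rate change Δω = (-0.07900000, -0.05160000, 0.04335714)
gyro term ω₀×Iω₀ = (0.0264, -0.0468, 0.0286)
τ = I·(Δω/dt) + ω₀×(Iω₀) = (-0.1000, -0.1500, 0.1500)
v₁ − v₀ = (0.07000000, -0.04000000, -0.14500000)
F = m·Δv/dt = (1.4000, -0.8000, -2.9000)

F = (1.4000, -0.8000, -2.9000)
τ = (-0.1000, -0.1500, 0.1500)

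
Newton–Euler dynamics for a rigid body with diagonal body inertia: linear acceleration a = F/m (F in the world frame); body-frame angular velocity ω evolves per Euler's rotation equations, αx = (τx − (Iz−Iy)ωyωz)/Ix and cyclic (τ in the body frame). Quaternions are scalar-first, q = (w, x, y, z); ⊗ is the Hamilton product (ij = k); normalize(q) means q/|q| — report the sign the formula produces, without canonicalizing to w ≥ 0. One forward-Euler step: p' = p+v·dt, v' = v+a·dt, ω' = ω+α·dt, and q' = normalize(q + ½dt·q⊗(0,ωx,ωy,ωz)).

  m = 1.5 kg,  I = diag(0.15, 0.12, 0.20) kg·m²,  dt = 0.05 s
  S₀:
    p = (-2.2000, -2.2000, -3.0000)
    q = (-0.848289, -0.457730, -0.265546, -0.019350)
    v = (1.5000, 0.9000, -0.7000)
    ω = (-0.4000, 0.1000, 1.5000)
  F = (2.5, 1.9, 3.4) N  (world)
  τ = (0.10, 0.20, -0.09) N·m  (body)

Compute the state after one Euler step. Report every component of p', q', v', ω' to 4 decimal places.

p' = p + v·dt = (-2.1250, -2.1550, -3.0350)
v' = v + a·dt = (1.5833, 0.9633, -0.5867)
angular accel α = (0.5867, 1.4167, -0.4560)
ω + α·dt = (-0.3707, 0.1708, 1.4772)
q⊗(0,ω) = (-0.1275124, -0.0570684, 0.6095061, -1.4244249)
q' = normalize(q + ½dt·q⊗(0,ω)) = (-0.8508, -0.4588, -0.2501, -0.0549)

p' = (-2.1250, -2.1550, -3.0350)
q' = (-0.8508, -0.4588, -0.2501, -0.0549)
v' = (1.5833, 0.9633, -0.5867)
ω' = (-0.3707, 0.1708, 1.4772)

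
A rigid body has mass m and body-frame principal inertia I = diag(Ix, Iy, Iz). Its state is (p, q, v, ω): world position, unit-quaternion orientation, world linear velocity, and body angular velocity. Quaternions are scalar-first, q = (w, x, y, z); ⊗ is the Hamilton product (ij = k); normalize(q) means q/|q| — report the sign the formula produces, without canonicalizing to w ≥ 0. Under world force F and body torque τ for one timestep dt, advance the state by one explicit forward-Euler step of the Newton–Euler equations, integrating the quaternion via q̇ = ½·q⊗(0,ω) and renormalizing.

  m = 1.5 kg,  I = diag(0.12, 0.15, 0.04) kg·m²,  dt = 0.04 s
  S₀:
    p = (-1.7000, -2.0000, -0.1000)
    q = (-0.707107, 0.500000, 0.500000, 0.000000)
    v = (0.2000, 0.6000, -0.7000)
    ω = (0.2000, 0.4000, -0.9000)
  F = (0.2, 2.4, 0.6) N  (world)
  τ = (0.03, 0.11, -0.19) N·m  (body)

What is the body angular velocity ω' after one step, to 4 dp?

ω' = (0.1968, 0.4332, -1.0924)

gyro term ω×Iω = (0.0396, -0.0144, 0.0024)
angular accel α = (-0.0800, 0.8293, -4.8100)
ω + α·dt = (0.1968, 0.4332, -1.0924)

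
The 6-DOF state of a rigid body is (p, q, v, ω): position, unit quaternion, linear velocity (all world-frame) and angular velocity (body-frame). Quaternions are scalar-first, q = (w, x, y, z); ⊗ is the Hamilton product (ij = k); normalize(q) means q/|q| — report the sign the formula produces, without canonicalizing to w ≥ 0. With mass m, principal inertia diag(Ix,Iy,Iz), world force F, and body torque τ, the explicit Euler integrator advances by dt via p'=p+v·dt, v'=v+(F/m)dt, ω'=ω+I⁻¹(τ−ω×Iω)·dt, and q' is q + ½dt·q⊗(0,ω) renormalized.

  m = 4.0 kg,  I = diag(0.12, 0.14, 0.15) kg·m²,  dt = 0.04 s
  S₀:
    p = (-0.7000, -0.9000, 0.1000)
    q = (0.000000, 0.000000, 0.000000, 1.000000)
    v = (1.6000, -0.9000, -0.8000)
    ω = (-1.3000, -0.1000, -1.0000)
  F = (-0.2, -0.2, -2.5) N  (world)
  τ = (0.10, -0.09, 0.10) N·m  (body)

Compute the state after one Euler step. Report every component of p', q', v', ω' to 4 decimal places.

p' = (-0.6360, -0.9360, 0.0680)
q' = (0.0200, 0.0020, -0.0260, 0.9995)
v' = (1.5980, -0.9020, -0.8250)
ω' = (-1.2670, -0.1146, -0.9740)

linear accel F/m = (-0.0500, -0.0500, -0.6250)
p + v·dt = (-0.6360, -0.9360, 0.0680)
new velocity v' = (1.5980, -0.9020, -0.8250)
gyro term ω×Iω = (0.0010, -0.0390, 0.0026)
(τ − ω×Iω)/I = (0.8250, -0.3643, 0.6493)
ω + α·dt = (-1.2670, -0.1146, -0.9740)
Hamilton product q⊗(0,ω) = (1.0000000, 0.1000000, -1.3000000, 0.0000000)
q' = normalize(q + ½dt·q⊗(0,ω)) = (0.0200, 0.0020, -0.0260, 0.9995)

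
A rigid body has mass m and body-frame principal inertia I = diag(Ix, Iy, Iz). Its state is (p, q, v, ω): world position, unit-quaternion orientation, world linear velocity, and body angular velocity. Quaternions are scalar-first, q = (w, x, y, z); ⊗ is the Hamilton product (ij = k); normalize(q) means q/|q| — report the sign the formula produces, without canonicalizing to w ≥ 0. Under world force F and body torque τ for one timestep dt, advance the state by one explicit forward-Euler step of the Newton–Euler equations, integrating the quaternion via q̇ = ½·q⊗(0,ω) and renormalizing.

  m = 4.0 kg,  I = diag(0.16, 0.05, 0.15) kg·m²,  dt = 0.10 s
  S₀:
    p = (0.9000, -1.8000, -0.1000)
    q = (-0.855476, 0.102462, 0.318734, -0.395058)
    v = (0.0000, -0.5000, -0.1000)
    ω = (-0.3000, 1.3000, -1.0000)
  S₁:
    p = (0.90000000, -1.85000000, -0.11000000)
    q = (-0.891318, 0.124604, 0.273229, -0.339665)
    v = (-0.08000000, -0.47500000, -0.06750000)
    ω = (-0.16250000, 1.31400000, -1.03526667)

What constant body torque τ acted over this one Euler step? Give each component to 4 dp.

Δω = ω₁−ω₀ = (0.13750000, 0.01400000, -0.03526667)
precession coupling = (-0.1300, 0.0030, 0.0429)
I·α + gyro = (0.0900, 0.0100, -0.0100)

τ = (0.0900, 0.0100, -0.0100)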